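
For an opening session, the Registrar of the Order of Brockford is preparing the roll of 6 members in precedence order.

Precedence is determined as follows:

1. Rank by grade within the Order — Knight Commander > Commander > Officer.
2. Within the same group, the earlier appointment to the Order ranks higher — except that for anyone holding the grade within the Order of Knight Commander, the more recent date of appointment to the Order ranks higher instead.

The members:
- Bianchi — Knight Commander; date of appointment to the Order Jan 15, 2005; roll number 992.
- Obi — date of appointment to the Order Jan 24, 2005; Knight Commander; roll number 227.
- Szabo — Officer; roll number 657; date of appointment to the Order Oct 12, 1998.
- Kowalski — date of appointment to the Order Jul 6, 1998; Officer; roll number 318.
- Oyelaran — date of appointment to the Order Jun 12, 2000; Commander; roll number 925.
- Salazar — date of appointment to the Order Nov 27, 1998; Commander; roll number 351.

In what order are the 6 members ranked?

By grade within the Order: Obi and Bianchi (Knight Commander); then Salazar and Oyelaran (Commander); then Kowalski and Szabo (Officer).
Among Obi and Bianchi, by date of appointment to the Order (later first) (reversed rule for this group): Obi (Jan 24, 2005) before Bianchi (Jan 15, 2005).
Among Salazar and Oyelaran, by date of appointment to the Order (earlier first): Salazar (Nov 27, 1998) before Oyelaran (Jun 12, 2000).
Among Kowalski and Szabo, by date of appointment to the Order (earlier first): Kowalski (Jul 6, 1998) before Szabo (Oct 12, 1998).
Full order: Obi, Bianchi, Salazar, Oyelaran, Kowalski, Szabo.

Obi, Bianchi, Salazar, Oyelaran, Kowalski, Szabo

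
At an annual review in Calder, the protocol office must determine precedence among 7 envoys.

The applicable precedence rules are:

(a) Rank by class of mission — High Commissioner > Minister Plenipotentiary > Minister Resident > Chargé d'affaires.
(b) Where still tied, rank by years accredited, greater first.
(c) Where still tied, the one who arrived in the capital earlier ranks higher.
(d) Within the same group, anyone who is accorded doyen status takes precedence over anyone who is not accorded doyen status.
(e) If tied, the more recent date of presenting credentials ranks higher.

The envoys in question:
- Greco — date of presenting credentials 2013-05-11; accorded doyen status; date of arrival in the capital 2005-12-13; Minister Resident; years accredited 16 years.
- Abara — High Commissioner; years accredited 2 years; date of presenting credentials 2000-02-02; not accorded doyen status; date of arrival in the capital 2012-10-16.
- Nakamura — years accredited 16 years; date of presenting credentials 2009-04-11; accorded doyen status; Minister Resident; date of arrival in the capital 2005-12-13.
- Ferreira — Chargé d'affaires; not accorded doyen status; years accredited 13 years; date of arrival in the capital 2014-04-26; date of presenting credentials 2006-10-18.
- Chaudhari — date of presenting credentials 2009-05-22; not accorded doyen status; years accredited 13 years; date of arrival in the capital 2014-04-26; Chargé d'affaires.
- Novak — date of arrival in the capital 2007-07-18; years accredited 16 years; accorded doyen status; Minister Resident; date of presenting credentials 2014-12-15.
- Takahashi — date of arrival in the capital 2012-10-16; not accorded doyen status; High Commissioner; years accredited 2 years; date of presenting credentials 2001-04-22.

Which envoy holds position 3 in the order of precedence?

Greco

By class of mission: Takahashi and Abara (High Commissioner); then Greco, Nakamura and Novak (Minister Resident); then Chaudhari and Ferreira (Chargé d'affaires).
Takahashi and Abara both have years accredited 2 years, so the next rule applies.
Takahashi and Abara both have date of arrival in the capital 2012-10-16, so the next rule applies.
Takahashi and Abara are each not accorded doyen status, so the next rule applies.
Among Takahashi and Abara, by date of presenting credentials (later first): Takahashi (2001-04-22) before Abara (2000-02-02).
Greco, Nakamura and Novak all have years accredited 16 years, so the next rule applies.
Among Greco, Nakamura and Novak, by date of arrival in the capital (earlier first): Greco and Nakamura (2005-12-13) before Novak (2007-07-18).
Greco and Nakamura are each accorded doyen status, so the next rule applies.
Among Greco and Nakamura, by date of presenting credentials (later first): Greco (2013-05-11) before Nakamura (2009-04-11).
Chaudhari and Ferreira both have years accredited 13 years, so the next rule applies.
Chaudhari and Ferreira both have date of arrival in the capital 2014-04-26, so the next rule applies.
Chaudhari and Ferreira are each not accorded doyen status, so the next rule applies.
Among Chaudhari and Ferreira, by date of presenting credentials (later first): Chaudhari (2009-05-22) before Ferreira (2006-10-18).
Order: Takahashi, Abara, Greco, Nakamura, Novak, Chaudhari, Ferreira.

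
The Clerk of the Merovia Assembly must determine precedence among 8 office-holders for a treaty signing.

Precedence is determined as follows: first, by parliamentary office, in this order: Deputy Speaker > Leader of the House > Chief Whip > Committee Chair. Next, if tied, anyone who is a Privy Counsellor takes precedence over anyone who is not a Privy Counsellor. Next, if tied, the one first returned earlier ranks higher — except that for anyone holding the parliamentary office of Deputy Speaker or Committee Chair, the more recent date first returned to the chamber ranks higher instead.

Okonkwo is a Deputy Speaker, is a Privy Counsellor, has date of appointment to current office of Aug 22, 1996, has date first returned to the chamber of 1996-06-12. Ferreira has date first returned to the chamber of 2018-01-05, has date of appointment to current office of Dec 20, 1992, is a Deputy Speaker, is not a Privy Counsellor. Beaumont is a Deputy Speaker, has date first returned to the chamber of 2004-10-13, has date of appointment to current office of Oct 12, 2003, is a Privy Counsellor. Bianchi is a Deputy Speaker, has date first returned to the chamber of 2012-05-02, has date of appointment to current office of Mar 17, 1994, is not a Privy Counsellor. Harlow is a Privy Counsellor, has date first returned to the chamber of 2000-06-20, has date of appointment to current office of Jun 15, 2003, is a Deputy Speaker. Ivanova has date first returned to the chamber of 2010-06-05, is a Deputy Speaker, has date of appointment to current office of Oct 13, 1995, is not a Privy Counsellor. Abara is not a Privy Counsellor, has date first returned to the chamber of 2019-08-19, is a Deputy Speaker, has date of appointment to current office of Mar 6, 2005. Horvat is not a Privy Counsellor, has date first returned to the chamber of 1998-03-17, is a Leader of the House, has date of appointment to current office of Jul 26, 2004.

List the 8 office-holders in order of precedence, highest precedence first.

Beaumont, Harlow, Okonkwo, Abara, Ferreira, Bianchi, Ivanova, Horvat

By parliamentary office: Beaumont, Harlow, Okonkwo, Abara, Ferreira, Bianchi and Ivanova (Deputy Speaker); then Horvat (Leader of the House).
Among Beaumont, Harlow, Okonkwo, Abara, Ferreira, Bianchi and Ivanova, a Privy Counsellor before not a Privy Counsellor: Beaumont, Harlow and Okonkwo (a Privy Counsellor) before Abara, Ferreira, Bianchi and Ivanova (not a Privy Counsellor).
Among Beaumont, Harlow and Okonkwo, by date first returned to the chamber (later first) (reversed rule for this group): Beaumont (2004-10-13) before Harlow (2000-06-20) before Okonkwo (1996-06-12).
Among Abara, Ferreira, Bianchi and Ivanova, by date first returned to the chamber (later first) (reversed rule for this group): Abara (2019-08-19) before Ferreira (2018-01-05) before Bianchi (2012-05-02) before Ivanova (2010-06-05).
Full order: Beaumont, Harlow, Okonkwo, Abara, Ferreira, Bianchi, Ivanova, Horvat.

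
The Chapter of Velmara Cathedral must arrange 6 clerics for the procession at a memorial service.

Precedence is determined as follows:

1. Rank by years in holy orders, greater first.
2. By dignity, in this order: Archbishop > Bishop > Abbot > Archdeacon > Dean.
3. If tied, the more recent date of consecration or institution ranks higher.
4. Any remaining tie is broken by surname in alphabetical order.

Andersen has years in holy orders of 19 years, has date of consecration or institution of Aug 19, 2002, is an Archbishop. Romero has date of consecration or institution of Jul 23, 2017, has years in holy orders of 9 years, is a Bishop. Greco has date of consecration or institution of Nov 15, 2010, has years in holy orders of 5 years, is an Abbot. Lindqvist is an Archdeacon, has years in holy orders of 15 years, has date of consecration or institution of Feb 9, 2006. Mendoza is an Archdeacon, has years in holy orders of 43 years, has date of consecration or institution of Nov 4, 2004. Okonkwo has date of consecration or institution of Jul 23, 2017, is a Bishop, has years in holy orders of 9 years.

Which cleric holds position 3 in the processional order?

By years in holy orders (higher first): Mendoza (43 years); then Andersen (19 years); then Lindqvist (15 years); then Okonkwo and Romero (both 9 years); then Greco (5 years).
Okonkwo and Romero are each Bishop, so the next rule applies.
Okonkwo and Romero both have date of consecration or institution Jul 23, 2017, so the next rule applies.
Among Okonkwo and Romero, alphabetically by surname: Okonkwo before Romero.
Order: Mendoza, Andersen, Lindqvist, Okonkwo, Romero, Greco.

Lindqvist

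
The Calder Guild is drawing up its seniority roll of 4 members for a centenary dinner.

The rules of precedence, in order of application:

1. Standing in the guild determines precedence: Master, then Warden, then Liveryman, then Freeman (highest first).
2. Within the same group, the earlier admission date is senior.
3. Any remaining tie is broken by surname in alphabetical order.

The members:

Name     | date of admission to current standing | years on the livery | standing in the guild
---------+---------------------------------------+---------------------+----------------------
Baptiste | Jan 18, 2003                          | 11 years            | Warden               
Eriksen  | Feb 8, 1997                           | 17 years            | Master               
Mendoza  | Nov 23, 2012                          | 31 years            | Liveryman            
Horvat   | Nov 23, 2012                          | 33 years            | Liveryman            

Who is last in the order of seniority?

By standing in the guild: Eriksen (Master); then Baptiste (Warden); then Horvat and Mendoza (Liveryman).
Horvat and Mendoza both have date of admission to current standing Nov 23, 2012, so the next rule applies.
Among Horvat and Mendoza, alphabetically by surname: Horvat before Mendoza.
Order: Eriksen, Baptiste, Horvat, Mendoza.

Mendoza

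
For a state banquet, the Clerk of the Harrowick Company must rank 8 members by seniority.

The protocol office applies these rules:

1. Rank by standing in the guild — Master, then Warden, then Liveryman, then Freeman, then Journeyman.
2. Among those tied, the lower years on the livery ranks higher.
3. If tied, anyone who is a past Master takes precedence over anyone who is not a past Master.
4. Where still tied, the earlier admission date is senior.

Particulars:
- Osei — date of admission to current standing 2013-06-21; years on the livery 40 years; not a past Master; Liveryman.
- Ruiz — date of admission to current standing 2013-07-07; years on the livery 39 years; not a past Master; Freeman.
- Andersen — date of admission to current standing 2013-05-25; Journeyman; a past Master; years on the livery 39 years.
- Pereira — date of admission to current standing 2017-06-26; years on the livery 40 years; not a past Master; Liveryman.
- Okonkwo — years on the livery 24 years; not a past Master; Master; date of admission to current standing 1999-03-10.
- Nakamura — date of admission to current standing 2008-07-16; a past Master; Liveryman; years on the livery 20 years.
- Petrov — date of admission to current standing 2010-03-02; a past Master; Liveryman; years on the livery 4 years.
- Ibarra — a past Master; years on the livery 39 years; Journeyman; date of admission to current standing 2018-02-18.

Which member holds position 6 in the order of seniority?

Ruiz

By standing in the guild: Okonkwo (Master); then Petrov, Nakamura, Osei and Pereira (Liveryman); then Ruiz (Freeman); then Andersen and Ibarra (Journeyman).
Among Petrov, Nakamura, Osei and Pereira, by years on the livery (lower first): Petrov (4 years) before Nakamura (20 years) before Osei and Pereira (40 years).
Osei and Pereira are each not a past Master, so the next rule applies.
Among Osei and Pereira, by date of admission to current standing (earlier first): Osei (2013-06-21) before Pereira (2017-06-26).
Andersen and Ibarra both have years on the livery 39 years, so the next rule applies.
Andersen and Ibarra are each a past Master, so the next rule applies.
Among Andersen and Ibarra, by date of admission to current standing (earlier first): Andersen (2013-05-25) before Ibarra (2018-02-18).
Order: Okonkwo, Petrov, Nakamura, Osei, Pereira, Ruiz, Andersen, Ibarra.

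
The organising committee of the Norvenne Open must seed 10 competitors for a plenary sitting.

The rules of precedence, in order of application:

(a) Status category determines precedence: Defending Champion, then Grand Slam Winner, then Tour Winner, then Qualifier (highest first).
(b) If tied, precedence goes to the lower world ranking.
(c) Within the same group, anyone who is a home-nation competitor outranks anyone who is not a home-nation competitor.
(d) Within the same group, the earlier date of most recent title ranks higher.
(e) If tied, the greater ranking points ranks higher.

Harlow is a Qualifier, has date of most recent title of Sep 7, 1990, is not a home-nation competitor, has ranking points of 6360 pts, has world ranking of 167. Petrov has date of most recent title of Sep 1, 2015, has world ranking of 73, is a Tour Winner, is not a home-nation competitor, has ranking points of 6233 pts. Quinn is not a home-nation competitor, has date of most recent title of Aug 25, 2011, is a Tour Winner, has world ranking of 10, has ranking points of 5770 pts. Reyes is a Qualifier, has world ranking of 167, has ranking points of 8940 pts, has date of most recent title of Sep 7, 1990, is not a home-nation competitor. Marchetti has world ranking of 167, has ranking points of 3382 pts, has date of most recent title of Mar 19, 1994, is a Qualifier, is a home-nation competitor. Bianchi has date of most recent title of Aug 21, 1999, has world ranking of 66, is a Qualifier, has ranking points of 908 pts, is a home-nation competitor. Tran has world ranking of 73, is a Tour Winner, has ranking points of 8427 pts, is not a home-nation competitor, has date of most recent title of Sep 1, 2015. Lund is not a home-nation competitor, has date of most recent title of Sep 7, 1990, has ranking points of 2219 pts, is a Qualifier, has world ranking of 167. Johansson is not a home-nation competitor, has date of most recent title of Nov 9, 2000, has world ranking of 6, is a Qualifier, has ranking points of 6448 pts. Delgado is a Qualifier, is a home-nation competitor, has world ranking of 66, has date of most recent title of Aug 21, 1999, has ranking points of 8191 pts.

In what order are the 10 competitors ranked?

By status category: Quinn, Tran and Petrov (Tour Winner); then Johansson, Delgado, Bianchi, Marchetti, Reyes, Harlow and Lund (Qualifier).
Among Quinn, Tran and Petrov, by world ranking (lower first): Quinn (10) before Tran and Petrov (73).
Tran and Petrov are each not a home-nation competitor, so the next rule applies.
Tran and Petrov both have date of most recent title Sep 1, 2015, so the next rule applies.
Among Tran and Petrov, by ranking points (higher first): Tran (8427 pts) before Petrov (6233 pts).
Among Johansson, Delgado, Bianchi, Marchetti, Reyes, Harlow and Lund, by world ranking (lower first): Johansson (6) before Delgado and Bianchi (66) before Marchetti, Reyes, Harlow and Lund (167).
Delgado and Bianchi are each a home-nation competitor, so the next rule applies.
Delgado and Bianchi both have date of most recent title Aug 21, 1999, so the next rule applies.
Among Delgado and Bianchi, by ranking points (higher first): Delgado (8191 pts) before Bianchi (908 pts).
Among Marchetti, Reyes, Harlow and Lund, a home-nation competitor before not a home-nation competitor: Marchetti (a home-nation competitor) before Reyes, Harlow and Lund (not a home-nation competitor).
Reyes, Harlow and Lund all have date of most recent title Sep 7, 1990, so the next rule applies.
Among Reyes, Harlow and Lund, by ranking points (higher first): Reyes (8940 pts) before Harlow (6360 pts) before Lund (2219 pts).
Full order: Quinn, Tran, Petrov, Johansson, Delgado, Bianchi, Marchetti, Reyes, Harlow, Lund.

Quinn, Tran, Petrov, Johansson, Delgado, Bianchi, Marchetti, Reyes, Harlow, Lund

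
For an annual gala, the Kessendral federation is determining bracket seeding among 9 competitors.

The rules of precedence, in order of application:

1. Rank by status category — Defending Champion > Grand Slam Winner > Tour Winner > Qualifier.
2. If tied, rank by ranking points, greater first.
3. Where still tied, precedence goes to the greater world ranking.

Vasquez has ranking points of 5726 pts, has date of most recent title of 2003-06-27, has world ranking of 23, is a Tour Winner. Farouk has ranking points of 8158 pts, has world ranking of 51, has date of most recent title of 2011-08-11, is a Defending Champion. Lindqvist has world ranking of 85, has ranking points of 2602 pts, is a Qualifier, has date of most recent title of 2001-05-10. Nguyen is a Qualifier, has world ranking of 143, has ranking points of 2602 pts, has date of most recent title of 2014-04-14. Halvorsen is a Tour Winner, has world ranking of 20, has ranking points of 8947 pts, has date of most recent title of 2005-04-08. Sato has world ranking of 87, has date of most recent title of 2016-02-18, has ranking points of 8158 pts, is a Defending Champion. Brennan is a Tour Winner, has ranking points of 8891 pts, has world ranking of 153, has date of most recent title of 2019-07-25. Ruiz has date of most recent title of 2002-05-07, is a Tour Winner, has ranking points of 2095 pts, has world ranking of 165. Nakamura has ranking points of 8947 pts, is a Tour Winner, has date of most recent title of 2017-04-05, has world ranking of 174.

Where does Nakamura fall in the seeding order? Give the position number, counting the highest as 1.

3

By status category: Sato and Farouk (Defending Champion); then Nakamura, Halvorsen, Brennan, Vasquez and Ruiz (Tour Winner); then Nguyen and Lindqvist (Qualifier).
Sato and Farouk both have ranking points 8158 pts, so the next rule applies.
Among Sato and Farouk, by world ranking (higher first): Sato (87) before Farouk (51).
Among Nakamura, Halvorsen, Brennan, Vasquez and Ruiz, by ranking points (higher first): Nakamura and Halvorsen (8947 pts) before Brennan (8891 pts) before Vasquez (5726 pts) before Ruiz (2095 pts).
Among Nakamura and Halvorsen, by world ranking (higher first): Nakamura (174) before Halvorsen (20).
Nguyen and Lindqvist both have ranking points 2602 pts, so the next rule applies.
Among Nguyen and Lindqvist, by world ranking (higher first): Nguyen (143) before Lindqvist (85).
Order: Sato, Farouk, Nakamura, Halvorsen, Brennan, Vasquez, Ruiz, Nguyen, Lindqvist. So position 3.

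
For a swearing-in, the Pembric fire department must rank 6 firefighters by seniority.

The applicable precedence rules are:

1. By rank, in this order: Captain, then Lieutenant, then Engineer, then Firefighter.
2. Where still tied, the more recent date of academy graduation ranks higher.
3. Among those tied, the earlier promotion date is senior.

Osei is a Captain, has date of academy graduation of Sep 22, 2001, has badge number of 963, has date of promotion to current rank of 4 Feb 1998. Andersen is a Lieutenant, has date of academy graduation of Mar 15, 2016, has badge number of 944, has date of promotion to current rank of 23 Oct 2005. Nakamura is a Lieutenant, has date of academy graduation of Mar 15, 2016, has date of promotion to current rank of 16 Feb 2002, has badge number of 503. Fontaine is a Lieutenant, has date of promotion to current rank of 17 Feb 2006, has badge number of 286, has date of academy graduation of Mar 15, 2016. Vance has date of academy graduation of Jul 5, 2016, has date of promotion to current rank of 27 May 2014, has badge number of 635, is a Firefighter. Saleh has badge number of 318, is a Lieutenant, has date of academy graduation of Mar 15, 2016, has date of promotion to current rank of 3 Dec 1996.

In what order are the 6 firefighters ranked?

Osei, Saleh, Nakamura, Andersen, Fontaine, Vance

By rank: Osei (Captain); then Saleh, Nakamura, Andersen and Fontaine (Lieutenant); then Vance (Firefighter).
Saleh, Nakamura, Andersen and Fontaine all have date of academy graduation Mar 15, 2016, so the next rule applies.
Among Saleh, Nakamura, Andersen and Fontaine, by date of promotion to current rank (earlier first): Saleh (3 Dec 1996) before Nakamura (16 Feb 2002) before Andersen (23 Oct 2005) before Fontaine (17 Feb 2006).
Full order: Osei, Saleh, Nakamura, Andersen, Fontaine, Vance.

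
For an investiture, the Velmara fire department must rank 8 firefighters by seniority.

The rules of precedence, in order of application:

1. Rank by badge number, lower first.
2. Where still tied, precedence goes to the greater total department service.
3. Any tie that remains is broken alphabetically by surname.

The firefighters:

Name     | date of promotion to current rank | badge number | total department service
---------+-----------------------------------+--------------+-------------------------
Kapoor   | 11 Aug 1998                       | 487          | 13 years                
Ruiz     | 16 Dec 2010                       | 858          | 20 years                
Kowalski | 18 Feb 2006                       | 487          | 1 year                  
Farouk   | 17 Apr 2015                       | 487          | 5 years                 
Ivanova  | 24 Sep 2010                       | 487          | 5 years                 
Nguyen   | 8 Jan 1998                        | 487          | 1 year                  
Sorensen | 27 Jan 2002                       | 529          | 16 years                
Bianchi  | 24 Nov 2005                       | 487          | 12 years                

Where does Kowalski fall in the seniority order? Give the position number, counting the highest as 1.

By badge number (lower first): Kapoor, Bianchi, Farouk, Ivanova, Kowalski and Nguyen (each 487); then Sorensen (529); then Ruiz (858).
Among Kapoor, Bianchi, Farouk, Ivanova, Kowalski and Nguyen, by total department service (higher first): Kapoor (13 years) before Bianchi (12 years) before Farouk and Ivanova (5 years) before Kowalski and Nguyen (1 year).
Among Farouk and Ivanova, alphabetically by surname: Farouk before Ivanova.
Among Kowalski and Nguyen, alphabetically by surname: Kowalski before Nguyen.
Order: Kapoor, Bianchi, Farouk, Ivanova, Kowalski, Nguyen, Sorensen, Ruiz. So position 5.

5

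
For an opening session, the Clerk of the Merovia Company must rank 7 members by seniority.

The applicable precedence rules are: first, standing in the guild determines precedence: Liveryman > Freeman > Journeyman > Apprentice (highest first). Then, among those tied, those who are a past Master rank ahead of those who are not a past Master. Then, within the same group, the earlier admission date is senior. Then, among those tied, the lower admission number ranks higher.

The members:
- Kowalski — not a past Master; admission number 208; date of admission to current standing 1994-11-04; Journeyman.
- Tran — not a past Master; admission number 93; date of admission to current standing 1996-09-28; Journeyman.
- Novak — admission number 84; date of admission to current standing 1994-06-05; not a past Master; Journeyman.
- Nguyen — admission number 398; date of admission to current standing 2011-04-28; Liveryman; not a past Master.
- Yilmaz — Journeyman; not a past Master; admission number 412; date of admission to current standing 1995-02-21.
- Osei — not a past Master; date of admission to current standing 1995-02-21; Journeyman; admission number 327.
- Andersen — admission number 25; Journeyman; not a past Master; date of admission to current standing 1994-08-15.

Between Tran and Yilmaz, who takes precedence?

By standing in the guild: Nguyen (Liveryman); then Novak, Andersen, Kowalski, Osei, Yilmaz and Tran (Journeyman).
Novak, Andersen, Kowalski, Osei, Yilmaz and Tran are each not a past Master, so the next rule applies.
Among Novak, Andersen, Kowalski, Osei, Yilmaz and Tran, by date of admission to current standing (earlier first): Novak (1994-06-05) before Andersen (1994-08-15) before Kowalski (1994-11-04) before Osei and Yilmaz (1995-02-21) before Tran (1996-09-28).
Among Osei and Yilmaz, by admission number (lower first): Osei (327) before Yilmaz (412).
So Yilmaz takes precedence.

Yilmaz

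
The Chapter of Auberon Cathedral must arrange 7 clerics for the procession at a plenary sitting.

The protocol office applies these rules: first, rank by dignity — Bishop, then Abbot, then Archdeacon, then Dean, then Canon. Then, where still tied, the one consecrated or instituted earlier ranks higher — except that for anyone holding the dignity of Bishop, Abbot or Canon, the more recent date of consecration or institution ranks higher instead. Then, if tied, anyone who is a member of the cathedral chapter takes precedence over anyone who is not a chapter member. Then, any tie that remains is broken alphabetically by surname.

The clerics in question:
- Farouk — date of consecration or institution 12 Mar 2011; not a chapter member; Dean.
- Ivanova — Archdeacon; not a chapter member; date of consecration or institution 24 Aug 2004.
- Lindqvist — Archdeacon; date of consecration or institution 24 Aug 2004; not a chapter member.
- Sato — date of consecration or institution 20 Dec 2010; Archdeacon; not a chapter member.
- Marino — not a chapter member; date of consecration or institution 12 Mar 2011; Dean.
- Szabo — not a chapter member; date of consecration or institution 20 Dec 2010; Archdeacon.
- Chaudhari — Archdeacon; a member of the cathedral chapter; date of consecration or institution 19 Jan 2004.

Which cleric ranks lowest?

Marino

By dignity: Chaudhari, Ivanova, Lindqvist, Sato and Szabo (Archdeacon); then Farouk and Marino (Dean).
Among Chaudhari, Ivanova, Lindqvist, Sato and Szabo, by date of consecration or institution (earlier first): Chaudhari (19 Jan 2004) before Ivanova and Lindqvist (24 Aug 2004) before Sato and Szabo (20 Dec 2010).
Ivanova and Lindqvist are each not a chapter member, so the next rule applies.
Among Ivanova and Lindqvist, alphabetically by surname: Ivanova before Lindqvist.
Sato and Szabo are each not a chapter member, so the next rule applies.
Among Sato and Szabo, alphabetically by surname: Sato before Szabo.
Farouk and Marino both have date of consecration or institution 12 Mar 2011, so the next rule applies.
Farouk and Marino are each not a chapter member, so the next rule applies.
Among Farouk and Marino, alphabetically by surname: Farouk before Marino.
Order: Chaudhari, Ivanova, Lindqvist, Sato, Szabo, Farouk, Marino.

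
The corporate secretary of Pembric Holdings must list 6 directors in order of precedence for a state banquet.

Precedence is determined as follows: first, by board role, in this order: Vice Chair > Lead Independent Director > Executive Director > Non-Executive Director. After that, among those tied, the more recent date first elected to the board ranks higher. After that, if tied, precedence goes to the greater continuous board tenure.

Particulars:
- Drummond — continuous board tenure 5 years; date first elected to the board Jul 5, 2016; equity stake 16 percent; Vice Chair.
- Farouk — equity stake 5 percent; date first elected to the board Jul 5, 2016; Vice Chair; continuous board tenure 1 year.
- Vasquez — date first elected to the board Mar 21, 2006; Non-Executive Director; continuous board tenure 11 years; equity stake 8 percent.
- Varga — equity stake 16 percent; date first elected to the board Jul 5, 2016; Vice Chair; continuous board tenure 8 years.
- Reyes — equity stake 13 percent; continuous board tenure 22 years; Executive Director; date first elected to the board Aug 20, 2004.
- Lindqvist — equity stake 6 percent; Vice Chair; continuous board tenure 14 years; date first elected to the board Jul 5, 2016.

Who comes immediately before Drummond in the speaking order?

By board role: Lindqvist, Varga, Drummond and Farouk (Vice Chair); then Reyes (Executive Director); then Vasquez (Non-Executive Director).
Lindqvist, Varga, Drummond and Farouk all have date first elected to the board Jul 5, 2016, so the next rule applies.
Among Lindqvist, Varga, Drummond and Farouk, by continuous board tenure (higher first): Lindqvist (14 years) before Varga (8 years) before Drummond (5 years) before Farouk (1 year).
Order: Lindqvist, Varga, Drummond, Farouk, Reyes, Vasquez.

Varga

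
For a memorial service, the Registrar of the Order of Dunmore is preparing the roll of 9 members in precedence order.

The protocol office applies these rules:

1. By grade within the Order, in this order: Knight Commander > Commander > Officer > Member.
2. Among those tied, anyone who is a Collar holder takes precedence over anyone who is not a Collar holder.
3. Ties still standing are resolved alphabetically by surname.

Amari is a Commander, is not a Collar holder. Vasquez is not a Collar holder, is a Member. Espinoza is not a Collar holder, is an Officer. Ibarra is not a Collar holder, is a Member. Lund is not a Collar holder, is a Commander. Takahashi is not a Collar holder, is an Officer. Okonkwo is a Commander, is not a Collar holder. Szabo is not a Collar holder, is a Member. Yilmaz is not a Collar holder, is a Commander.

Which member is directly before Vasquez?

By grade within the Order: Amari, Lund, Okonkwo and Yilmaz (Commander); then Espinoza and Takahashi (Officer); then Ibarra, Szabo and Vasquez (Member).
Amari, Lund, Okonkwo and Yilmaz are each not a Collar holder, so the next rule applies.
Among Amari, Lund, Okonkwo and Yilmaz, alphabetically by surname: Amari before Lund before Okonkwo before Yilmaz.
Espinoza and Takahashi are each not a Collar holder, so the next rule applies.
Among Espinoza and Takahashi, alphabetically by surname: Espinoza before Takahashi.
Ibarra, Szabo and Vasquez are each not a Collar holder, so the next rule applies.
Among Ibarra, Szabo and Vasquez, alphabetically by surname: Ibarra before Szabo before Vasquez.
Order: Amari, Lund, Okonkwo, Yilmaz, Espinoza, Takahashi, Ibarra, Szabo, Vasquez.

Szabo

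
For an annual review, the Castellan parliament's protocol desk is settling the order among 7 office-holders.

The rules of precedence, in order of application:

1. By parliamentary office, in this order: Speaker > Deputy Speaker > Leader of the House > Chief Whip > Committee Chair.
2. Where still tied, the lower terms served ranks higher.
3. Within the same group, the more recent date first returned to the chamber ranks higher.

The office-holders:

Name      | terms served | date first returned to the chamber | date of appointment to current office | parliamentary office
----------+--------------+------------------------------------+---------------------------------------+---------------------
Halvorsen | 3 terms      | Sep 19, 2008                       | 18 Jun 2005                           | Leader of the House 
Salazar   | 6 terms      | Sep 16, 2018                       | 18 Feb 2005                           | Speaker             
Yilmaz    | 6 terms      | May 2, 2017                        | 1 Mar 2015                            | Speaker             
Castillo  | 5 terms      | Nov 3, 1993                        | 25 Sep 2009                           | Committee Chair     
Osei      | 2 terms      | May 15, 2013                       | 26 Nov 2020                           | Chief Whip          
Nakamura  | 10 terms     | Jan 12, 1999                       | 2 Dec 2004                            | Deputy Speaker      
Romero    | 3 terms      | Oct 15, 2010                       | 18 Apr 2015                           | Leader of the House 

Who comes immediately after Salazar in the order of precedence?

By parliamentary office: Salazar and Yilmaz (Speaker); then Nakamura (Deputy Speaker); then Romero and Halvorsen (Leader of the House); then Osei (Chief Whip); then Castillo (Committee Chair).
Salazar and Yilmaz both have terms served 6 terms, so the next rule applies.
Among Salazar and Yilmaz, by date first returned to the chamber (later first): Salazar (Sep 16, 2018) before Yilmaz (May 2, 2017).
Romero and Halvorsen both have terms served 3 terms, so the next rule applies.
Among Romero and Halvorsen, by date first returned to the chamber (later first): Romero (Oct 15, 2010) before Halvorsen (Sep 19, 2008).
Order: Salazar, Yilmaz, Nakamura, Romero, Halvorsen, Osei, Castillo.

Yilmaz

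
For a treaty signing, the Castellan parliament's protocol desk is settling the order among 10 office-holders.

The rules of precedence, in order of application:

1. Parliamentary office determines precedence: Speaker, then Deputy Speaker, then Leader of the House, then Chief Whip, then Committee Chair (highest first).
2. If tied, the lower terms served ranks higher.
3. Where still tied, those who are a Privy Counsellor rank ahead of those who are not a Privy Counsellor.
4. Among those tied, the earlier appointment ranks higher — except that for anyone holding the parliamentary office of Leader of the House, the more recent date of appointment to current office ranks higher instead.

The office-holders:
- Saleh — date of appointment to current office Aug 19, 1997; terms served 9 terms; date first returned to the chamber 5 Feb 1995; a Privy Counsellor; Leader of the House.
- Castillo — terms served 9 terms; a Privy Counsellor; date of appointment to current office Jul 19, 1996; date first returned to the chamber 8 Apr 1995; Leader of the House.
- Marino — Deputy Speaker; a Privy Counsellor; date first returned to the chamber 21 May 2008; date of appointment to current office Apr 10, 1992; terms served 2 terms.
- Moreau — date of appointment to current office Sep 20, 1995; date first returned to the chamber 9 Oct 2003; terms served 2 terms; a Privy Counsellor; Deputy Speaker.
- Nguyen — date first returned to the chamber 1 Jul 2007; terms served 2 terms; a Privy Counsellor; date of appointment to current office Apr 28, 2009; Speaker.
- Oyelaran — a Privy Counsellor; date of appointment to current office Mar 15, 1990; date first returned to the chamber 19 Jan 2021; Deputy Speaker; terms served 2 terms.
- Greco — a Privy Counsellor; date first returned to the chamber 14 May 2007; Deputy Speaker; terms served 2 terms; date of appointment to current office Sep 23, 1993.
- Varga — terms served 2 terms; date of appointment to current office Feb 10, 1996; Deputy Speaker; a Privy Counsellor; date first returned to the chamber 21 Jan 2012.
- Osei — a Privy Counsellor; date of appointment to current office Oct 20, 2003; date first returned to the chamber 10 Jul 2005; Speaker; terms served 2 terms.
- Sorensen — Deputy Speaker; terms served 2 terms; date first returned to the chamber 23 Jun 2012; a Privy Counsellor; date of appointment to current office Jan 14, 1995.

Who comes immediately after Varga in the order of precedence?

By parliamentary office: Osei and Nguyen (Speaker); then Oyelaran, Marino, Greco, Sorensen, Moreau and Varga (Deputy Speaker); then Saleh and Castillo (Leader of the House).
Osei and Nguyen both have terms served 2 terms, so the next rule applies.
Osei and Nguyen are each a Privy Counsellor, so the next rule applies.
Among Osei and Nguyen, by date of appointment to current office (earlier first): Osei (Oct 20, 2003) before Nguyen (Apr 28, 2009).
Oyelaran, Marino, Greco, Sorensen, Moreau and Varga all have terms served 2 terms, so the next rule applies.
Oyelaran, Marino, Greco, Sorensen, Moreau and Varga are each a Privy Counsellor, so the next rule applies.
Among Oyelaran, Marino, Greco, Sorensen, Moreau and Varga, by date of appointment to current office (earlier first): Oyelaran (Mar 15, 1990) before Marino (Apr 10, 1992) before Greco (Sep 23, 1993) before Sorensen (Jan 14, 1995) before Moreau (Sep 20, 1995) before Varga (Feb 10, 1996).
Saleh and Castillo both have terms served 9 terms, so the next rule applies.
Saleh and Castillo are each a Privy Counsellor, so the next rule applies.
Among Saleh and Castillo, by date of appointment to current office (later first) (reversed rule for this group): Saleh (Aug 19, 1997) before Castillo (Jul 19, 1996).
Order: Osei, Nguyen, Oyelaran, Marino, Greco, Sorensen, Moreau, Varga, Saleh, Castillo.

Saleh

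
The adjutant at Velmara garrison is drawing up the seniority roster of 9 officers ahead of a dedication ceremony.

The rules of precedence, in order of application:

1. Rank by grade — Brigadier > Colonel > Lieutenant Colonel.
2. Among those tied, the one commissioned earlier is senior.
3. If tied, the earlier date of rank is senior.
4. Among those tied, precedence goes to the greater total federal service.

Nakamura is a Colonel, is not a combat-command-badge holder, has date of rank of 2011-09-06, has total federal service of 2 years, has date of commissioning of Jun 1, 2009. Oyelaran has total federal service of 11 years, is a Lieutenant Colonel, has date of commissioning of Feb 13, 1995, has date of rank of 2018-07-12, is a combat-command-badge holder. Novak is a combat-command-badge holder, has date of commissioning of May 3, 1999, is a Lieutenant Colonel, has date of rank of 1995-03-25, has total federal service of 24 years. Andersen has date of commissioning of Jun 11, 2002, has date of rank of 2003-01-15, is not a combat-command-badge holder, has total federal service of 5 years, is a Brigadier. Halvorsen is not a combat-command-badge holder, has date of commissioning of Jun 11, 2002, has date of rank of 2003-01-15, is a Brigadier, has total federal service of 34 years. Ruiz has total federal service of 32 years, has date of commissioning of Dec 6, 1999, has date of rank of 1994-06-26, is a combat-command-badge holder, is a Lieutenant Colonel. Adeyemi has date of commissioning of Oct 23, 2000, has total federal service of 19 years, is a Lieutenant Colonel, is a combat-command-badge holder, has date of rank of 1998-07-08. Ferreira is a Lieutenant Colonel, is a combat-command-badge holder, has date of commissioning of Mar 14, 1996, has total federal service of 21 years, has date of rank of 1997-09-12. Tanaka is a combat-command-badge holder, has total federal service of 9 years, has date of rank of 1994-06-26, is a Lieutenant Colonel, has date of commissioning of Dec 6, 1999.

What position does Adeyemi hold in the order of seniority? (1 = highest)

By grade: Halvorsen and Andersen (Brigadier); then Nakamura (Colonel); then Oyelaran, Ferreira, Novak, Ruiz, Tanaka and Adeyemi (Lieutenant Colonel).
Halvorsen and Andersen both have date of commissioning Jun 11, 2002, so the next rule applies.
Halvorsen and Andersen both have date of rank 2003-01-15, so the next rule applies.
Among Halvorsen and Andersen, by total federal service (higher first): Halvorsen (34 years) before Andersen (5 years).
Among Oyelaran, Ferreira, Novak, Ruiz, Tanaka and Adeyemi, by date of commissioning (earlier first): Oyelaran (Feb 13, 1995) before Ferreira (Mar 14, 1996) before Novak (May 3, 1999) before Ruiz and Tanaka (Dec 6, 1999) before Adeyemi (Oct 23, 2000).
Ruiz and Tanaka both have date of rank 1994-06-26, so the next rule applies.
Among Ruiz and Tanaka, by total federal service (higher first): Ruiz (32 years) before Tanaka (9 years).
Order: Halvorsen, Andersen, Nakamura, Oyelaran, Ferreira, Novak, Ruiz, Tanaka, Adeyemi. So position 9.

9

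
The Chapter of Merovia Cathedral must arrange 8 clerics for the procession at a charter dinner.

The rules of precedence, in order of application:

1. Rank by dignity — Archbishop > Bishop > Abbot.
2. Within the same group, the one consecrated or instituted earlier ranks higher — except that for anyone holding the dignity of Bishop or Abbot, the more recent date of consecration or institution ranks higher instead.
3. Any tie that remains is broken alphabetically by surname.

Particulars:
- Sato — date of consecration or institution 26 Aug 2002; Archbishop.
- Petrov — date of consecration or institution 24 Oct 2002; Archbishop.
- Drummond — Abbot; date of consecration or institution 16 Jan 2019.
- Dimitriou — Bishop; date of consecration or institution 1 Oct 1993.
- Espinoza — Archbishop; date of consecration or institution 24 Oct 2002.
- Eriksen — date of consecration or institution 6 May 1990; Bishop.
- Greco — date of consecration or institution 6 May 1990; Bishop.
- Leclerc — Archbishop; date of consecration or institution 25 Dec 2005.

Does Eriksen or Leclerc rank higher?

By dignity: Sato, Espinoza, Petrov and Leclerc (Archbishop); then Dimitriou, Eriksen and Greco (Bishop); then Drummond (Abbot).
Among Sato, Espinoza, Petrov and Leclerc, by date of consecration or institution (earlier first): Sato (26 Aug 2002) before Espinoza and Petrov (24 Oct 2002) before Leclerc (25 Dec 2005).
Among Espinoza and Petrov, alphabetically by surname: Espinoza before Petrov.
Among Dimitriou, Eriksen and Greco, by date of consecration or institution (later first) (reversed rule for this group): Dimitriou (1 Oct 1993) before Eriksen and Greco (6 May 1990).
Among Eriksen and Greco, alphabetically by surname: Eriksen before Greco.
So Leclerc takes precedence.

Leclerc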